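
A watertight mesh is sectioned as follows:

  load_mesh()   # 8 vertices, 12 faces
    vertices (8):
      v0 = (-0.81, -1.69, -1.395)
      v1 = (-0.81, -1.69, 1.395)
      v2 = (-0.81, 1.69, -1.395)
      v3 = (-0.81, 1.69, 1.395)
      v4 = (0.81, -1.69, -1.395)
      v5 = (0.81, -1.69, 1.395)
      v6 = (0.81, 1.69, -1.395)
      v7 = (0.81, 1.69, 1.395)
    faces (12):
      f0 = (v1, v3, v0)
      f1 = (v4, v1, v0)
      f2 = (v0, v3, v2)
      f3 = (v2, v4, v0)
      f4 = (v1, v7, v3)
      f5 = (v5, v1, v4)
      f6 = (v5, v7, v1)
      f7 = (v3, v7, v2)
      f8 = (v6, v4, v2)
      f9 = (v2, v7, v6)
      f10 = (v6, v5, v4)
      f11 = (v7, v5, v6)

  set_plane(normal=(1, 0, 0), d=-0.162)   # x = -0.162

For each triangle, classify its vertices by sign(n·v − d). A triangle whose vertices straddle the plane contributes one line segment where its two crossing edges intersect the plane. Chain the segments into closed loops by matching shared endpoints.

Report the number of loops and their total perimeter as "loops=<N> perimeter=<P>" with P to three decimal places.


Straddling triangles (8 of 12):
  (v4,v1,v0) [+--] → (-0.162, -1.69, 0.279)–(-0.162, -1.69, -1.395)  len=1.6740
  (v2,v4,v0) [-+-] → (-0.162, 0.338, -1.395)–(-0.162, -1.69, -1.395)  len=2.0280
  (v1,v7,v3) [-+-] → (-0.162, -0.338, 1.395)–(-0.162, 1.69, 1.395)  len=2.0280
  (v5,v1,v4) [+-+] → (-0.162, -1.69, 1.395)–(-0.162, -1.69, 0.279)  len=1.1160
  (v5,v7,v1) [++-] → (-0.162, -0.338, 1.395)–(-0.162, -1.69, 1.395)  len=1.3520
  (v3,v7,v2) [-+-] → (-0.162, 1.69, 1.395)–(-0.162, 1.69, -0.279)  len=1.6740
  (v6,v4,v2) [++-] → (-0.162, 0.338, -1.395)–(-0.162, 1.69, -1.395)  len=1.3520
  (v2,v7,v6) [-++] → (-0.162, 1.69, -0.279)–(-0.162, 1.69, -1.395)  len=1.1160

Chained into 1 loop(s):
  loop 1: 8 segments, perimeter = 12.3400
Total perimeter = 12.340

loops=1 perimeter=12.340


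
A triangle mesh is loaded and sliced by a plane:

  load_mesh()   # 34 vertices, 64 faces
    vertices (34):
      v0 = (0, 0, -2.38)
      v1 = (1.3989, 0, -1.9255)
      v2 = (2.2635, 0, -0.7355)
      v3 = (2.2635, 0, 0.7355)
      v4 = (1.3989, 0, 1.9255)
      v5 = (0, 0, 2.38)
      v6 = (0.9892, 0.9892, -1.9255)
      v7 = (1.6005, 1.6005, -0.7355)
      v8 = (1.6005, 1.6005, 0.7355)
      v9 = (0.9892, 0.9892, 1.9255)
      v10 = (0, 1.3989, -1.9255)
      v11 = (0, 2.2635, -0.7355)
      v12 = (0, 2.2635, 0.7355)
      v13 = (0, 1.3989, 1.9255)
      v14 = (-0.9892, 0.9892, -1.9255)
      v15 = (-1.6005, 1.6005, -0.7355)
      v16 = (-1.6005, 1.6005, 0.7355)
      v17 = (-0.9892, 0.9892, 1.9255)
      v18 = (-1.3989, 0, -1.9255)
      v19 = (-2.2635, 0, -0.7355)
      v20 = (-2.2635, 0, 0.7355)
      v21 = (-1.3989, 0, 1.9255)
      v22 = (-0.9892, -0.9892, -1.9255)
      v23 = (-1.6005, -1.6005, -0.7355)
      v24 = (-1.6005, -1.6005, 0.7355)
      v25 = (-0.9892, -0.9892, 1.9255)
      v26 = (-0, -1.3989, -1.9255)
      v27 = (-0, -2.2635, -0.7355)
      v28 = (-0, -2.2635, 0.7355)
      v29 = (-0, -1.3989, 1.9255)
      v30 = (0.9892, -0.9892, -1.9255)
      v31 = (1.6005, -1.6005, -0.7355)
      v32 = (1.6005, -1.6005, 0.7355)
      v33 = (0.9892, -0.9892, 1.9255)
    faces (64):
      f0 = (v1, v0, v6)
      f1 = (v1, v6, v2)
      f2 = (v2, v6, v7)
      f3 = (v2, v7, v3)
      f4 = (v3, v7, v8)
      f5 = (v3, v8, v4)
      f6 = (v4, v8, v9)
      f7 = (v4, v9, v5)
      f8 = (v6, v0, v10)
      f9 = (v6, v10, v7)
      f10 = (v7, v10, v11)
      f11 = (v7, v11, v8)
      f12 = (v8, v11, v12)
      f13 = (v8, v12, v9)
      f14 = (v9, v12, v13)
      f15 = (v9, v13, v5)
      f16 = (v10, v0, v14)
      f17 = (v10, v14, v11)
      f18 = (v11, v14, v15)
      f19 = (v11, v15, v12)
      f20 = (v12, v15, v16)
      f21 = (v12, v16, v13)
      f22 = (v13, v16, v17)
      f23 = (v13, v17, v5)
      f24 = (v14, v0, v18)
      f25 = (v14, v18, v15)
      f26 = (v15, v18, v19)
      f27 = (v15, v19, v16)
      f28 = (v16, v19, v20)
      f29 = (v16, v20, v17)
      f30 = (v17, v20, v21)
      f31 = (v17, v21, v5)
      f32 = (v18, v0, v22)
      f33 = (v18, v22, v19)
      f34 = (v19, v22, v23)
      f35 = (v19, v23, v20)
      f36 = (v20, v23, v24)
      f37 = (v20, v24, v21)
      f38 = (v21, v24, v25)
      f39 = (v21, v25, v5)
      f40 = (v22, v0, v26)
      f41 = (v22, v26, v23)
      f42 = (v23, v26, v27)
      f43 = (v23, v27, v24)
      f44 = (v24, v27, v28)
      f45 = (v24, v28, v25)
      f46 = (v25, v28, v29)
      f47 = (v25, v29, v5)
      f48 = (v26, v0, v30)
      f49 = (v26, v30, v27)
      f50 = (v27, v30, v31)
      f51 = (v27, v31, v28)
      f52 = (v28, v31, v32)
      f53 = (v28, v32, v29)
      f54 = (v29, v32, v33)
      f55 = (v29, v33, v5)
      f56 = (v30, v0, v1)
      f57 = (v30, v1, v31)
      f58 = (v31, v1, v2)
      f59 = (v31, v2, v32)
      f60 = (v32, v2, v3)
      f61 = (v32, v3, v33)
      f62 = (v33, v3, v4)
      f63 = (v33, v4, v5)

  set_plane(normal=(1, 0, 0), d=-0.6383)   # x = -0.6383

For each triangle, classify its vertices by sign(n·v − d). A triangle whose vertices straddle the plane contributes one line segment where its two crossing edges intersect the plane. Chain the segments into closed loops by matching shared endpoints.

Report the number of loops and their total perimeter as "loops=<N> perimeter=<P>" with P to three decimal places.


Straddling triangles (20 of 64):
  (v10,v0,v14) [++-] → (-0.6383, 0.6383, -2.08673)–(-0.6383, 1.13453, -1.9255)  len=0.5218
  (v10,v14,v11) [+-+] → (-0.6383, 1.13453, -1.9255)–(-0.6383, 1.44123, -1.50337)  len=0.5218
  (v11,v14,v15) [+--] → (-0.6383, 1.44123, -1.50337)–(-0.6383, 1.99909, -0.7355)  len=0.9491
  (v11,v15,v12) [+-+] → (-0.6383, 1.99909, -0.7355)–(-0.6383, 1.99909, 0.148846)  len=0.8843
  (v12,v15,v16) [+--] → (-0.6383, 1.99909, 0.148846)–(-0.6383, 1.99909, 0.7355)  len=0.5867
  (v12,v16,v13) [+-+] → (-0.6383, 1.99909, 0.7355)–(-0.6383, 1.4793, 1.45091)  len=0.8843
  (v13,v16,v17) [+--] → (-0.6383, 1.4793, 1.45091)–(-0.6383, 1.13453, 1.9255)  len=0.5866
  (v13,v17,v5) [+-+] → (-0.6383, 1.13453, 1.9255)–(-0.6383, 0.6383, 2.08673)  len=0.5218
  (v14,v0,v18) [-+-] → (-0.6383, 0.6383, -2.08673)–(-0.6383, 0, -2.17262)  len=0.6441
  (v17,v21,v5) [--+] → (-0.6383, 0, 2.17262)–(-0.6383, 0.6383, 2.08673)  len=0.6441
  (v18,v0,v22) [-+-] → (-0.6383, 0, -2.17262)–(-0.6383, -0.6383, -2.08673)  len=0.6441
  (v21,v25,v5) [--+] → (-0.6383, -0.6383, 2.08673)–(-0.6383, 0, 2.17262)  len=0.6441
  (v22,v0,v26) [-++] → (-0.6383, -0.6383, -2.08673)–(-0.6383, -1.13453, -1.9255)  len=0.5218
  (v22,v26,v23) [-+-] → (-0.6383, -1.13453, -1.9255)–(-0.6383, -1.4793, -1.45091)  len=0.5866
  (v23,v26,v27) [-++] → (-0.6383, -1.4793, -1.45091)–(-0.6383, -1.99909, -0.7355)  len=0.8843
  (v23,v27,v24) [-+-] → (-0.6383, -1.99909, -0.7355)–(-0.6383, -1.99909, -0.148846)  len=0.5867
  (v24,v27,v28) [-++] → (-0.6383, -1.99909, -0.148846)–(-0.6383, -1.99909, 0.7355)  len=0.8843
  (v24,v28,v25) [-+-] → (-0.6383, -1.99909, 0.7355)–(-0.6383, -1.44123, 1.50337)  len=0.9491
  (v25,v28,v29) [-++] → (-0.6383, -1.44123, 1.50337)–(-0.6383, -1.13453, 1.9255)  len=0.5218
  (v25,v29,v5) [-++] → (-0.6383, -1.13453, 1.9255)–(-0.6383, -0.6383, 2.08673)  len=0.5218

Chained into 1 loop(s):
  loop 1: 20 segments, perimeter = 13.4889
Total perimeter = 13.489

loops=1 perimeter=13.489


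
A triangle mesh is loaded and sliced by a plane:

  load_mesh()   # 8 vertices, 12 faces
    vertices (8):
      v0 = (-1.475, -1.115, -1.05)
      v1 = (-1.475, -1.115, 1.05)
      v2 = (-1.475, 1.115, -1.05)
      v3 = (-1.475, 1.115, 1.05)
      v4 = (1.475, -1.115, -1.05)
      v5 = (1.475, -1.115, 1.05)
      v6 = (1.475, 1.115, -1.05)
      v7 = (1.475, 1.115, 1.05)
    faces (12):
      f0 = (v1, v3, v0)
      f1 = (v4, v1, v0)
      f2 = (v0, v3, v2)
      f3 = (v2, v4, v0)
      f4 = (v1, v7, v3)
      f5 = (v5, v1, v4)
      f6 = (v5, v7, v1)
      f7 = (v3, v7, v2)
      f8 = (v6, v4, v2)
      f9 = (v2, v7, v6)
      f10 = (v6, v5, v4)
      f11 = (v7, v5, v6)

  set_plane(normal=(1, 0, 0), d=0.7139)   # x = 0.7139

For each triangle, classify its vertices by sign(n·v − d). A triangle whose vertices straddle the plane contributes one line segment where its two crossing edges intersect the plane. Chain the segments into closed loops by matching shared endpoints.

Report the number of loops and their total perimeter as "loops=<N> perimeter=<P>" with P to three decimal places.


loops=1 perimeter=8.660

Straddling triangles (8 of 12):
  (v4,v1,v0) [+--] → (0.7139, -1.115, -0.5082)–(0.7139, -1.115, -1.05)  len=0.5418
  (v2,v4,v0) [-+-] → (0.7139, -0.53966, -1.05)–(0.7139, -1.115, -1.05)  len=0.5753
  (v1,v7,v3) [-+-] → (0.7139, 0.53966, 1.05)–(0.7139, 1.115, 1.05)  len=0.5753
  (v5,v1,v4) [+-+] → (0.7139, -1.115, 1.05)–(0.7139, -1.115, -0.5082)  len=1.5582
  (v5,v7,v1) [++-] → (0.7139, 0.53966, 1.05)–(0.7139, -1.115, 1.05)  len=1.6547
  (v3,v7,v2) [-+-] → (0.7139, 1.115, 1.05)–(0.7139, 1.115, 0.5082)  len=0.5418
  (v6,v4,v2) [++-] → (0.7139, -0.53966, -1.05)–(0.7139, 1.115, -1.05)  len=1.6547
  (v2,v7,v6) [-++] → (0.7139, 1.115, 0.5082)–(0.7139, 1.115, -1.05)  len=1.5582

Chained into 1 loop(s):
  loop 1: 8 segments, perimeter = 8.6600
Total perimeter = 8.660


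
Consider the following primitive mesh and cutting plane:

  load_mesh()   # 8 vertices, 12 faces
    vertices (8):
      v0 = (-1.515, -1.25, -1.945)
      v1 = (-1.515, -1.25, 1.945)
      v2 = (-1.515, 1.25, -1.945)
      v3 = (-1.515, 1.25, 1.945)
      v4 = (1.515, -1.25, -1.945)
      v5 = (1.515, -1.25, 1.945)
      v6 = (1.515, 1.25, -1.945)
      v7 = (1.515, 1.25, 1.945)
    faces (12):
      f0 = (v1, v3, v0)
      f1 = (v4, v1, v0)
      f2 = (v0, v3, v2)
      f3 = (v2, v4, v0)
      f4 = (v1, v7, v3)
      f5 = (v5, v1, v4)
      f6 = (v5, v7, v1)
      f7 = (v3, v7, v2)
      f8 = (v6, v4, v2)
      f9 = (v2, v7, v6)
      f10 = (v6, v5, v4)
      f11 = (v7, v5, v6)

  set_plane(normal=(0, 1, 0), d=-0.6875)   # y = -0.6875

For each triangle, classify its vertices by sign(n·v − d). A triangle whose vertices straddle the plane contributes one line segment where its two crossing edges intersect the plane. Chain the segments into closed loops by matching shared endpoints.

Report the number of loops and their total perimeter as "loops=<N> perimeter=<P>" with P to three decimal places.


Straddling triangles (8 of 12):
  (v1,v3,v0) [-+-] → (-1.515, -0.6875, 1.945)–(-1.515, -0.6875, -1.06975)  len=3.0148
  (v0,v3,v2) [-++] → (-1.515, -0.6875, -1.06975)–(-1.515, -0.6875, -1.945)  len=0.8753
  (v2,v4,v0) [+--] → (0.83325, -0.6875, -1.945)–(-1.515, -0.6875, -1.945)  len=2.3482
  (v1,v7,v3) [-++] → (-0.83325, -0.6875, 1.945)–(-1.515, -0.6875, 1.945)  len=0.6817
  (v5,v7,v1) [-+-] → (1.515, -0.6875, 1.945)–(-0.83325, -0.6875, 1.945)  len=2.3482
  (v6,v4,v2) [+-+] → (1.515, -0.6875, -1.945)–(0.83325, -0.6875, -1.945)  len=0.6817
  (v6,v5,v4) [+--] → (1.515, -0.6875, 1.06975)–(1.515, -0.6875, -1.945)  len=3.0148
  (v7,v5,v6) [+-+] → (1.515, -0.6875, 1.945)–(1.515, -0.6875, 1.06975)  len=0.8753

Chained into 1 loop(s):
  loop 1: 8 segments, perimeter = 13.8400
Total perimeter = 13.840

loops=1 perimeter=13.840


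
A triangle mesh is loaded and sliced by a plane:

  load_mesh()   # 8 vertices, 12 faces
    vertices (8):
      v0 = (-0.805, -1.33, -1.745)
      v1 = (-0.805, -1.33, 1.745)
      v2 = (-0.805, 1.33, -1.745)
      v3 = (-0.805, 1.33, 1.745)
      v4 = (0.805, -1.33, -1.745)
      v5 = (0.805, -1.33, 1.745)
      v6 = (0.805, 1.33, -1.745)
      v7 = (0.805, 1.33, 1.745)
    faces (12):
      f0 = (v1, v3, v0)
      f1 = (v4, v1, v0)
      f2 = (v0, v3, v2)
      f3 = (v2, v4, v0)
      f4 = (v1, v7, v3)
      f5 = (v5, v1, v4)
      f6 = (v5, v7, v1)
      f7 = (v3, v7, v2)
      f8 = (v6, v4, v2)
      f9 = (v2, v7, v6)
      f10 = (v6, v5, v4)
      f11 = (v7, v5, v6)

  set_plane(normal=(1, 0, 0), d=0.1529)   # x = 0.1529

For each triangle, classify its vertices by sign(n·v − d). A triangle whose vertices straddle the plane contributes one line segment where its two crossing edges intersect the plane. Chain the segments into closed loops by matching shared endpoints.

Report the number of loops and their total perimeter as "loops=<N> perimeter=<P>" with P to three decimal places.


loops=1 perimeter=12.300

Straddling triangles (8 of 12):
  (v4,v1,v0) [+--] → (0.1529, -1.33, -0.331442)–(0.1529, -1.33, -1.745)  len=1.4136
  (v2,v4,v0) [-+-] → (0.1529, -0.252617, -1.745)–(0.1529, -1.33, -1.745)  len=1.0774
  (v1,v7,v3) [-+-] → (0.1529, 0.252617, 1.745)–(0.1529, 1.33, 1.745)  len=1.0774
  (v5,v1,v4) [+-+] → (0.1529, -1.33, 1.745)–(0.1529, -1.33, -0.331442)  len=2.0764
  (v5,v7,v1) [++-] → (0.1529, 0.252617, 1.745)–(0.1529, -1.33, 1.745)  len=1.5826
  (v3,v7,v2) [-+-] → (0.1529, 1.33, 1.745)–(0.1529, 1.33, 0.331442)  len=1.4136
  (v6,v4,v2) [++-] → (0.1529, -0.252617, -1.745)–(0.1529, 1.33, -1.745)  len=1.5826
  (v2,v7,v6) [-++] → (0.1529, 1.33, 0.331442)–(0.1529, 1.33, -1.745)  len=2.0764

Chained into 1 loop(s):
  loop 1: 8 segments, perimeter = 12.3000
Total perimeter = 12.300


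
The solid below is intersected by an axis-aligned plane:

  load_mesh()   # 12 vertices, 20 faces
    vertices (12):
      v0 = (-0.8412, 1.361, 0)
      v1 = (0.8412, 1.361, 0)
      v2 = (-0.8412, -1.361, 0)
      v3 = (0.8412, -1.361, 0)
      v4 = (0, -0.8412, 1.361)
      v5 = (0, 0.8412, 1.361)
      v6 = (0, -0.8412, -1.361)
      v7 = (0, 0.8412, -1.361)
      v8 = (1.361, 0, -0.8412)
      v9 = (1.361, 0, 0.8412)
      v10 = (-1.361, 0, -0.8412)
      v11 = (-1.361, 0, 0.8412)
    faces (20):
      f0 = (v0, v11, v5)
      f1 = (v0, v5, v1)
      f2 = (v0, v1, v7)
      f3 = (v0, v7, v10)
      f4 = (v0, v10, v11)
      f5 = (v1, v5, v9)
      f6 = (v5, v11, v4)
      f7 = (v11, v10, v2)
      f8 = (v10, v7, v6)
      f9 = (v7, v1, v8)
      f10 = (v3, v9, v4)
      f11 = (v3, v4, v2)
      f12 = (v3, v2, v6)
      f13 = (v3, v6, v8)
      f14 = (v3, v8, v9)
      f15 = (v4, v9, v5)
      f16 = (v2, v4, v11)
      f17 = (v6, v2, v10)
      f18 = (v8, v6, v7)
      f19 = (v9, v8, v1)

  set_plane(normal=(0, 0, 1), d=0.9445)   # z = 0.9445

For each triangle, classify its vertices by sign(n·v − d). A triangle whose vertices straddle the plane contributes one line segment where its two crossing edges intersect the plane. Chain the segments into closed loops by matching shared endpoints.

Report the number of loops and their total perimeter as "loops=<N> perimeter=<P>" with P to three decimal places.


loops=1 perimeter=6.411

Straddling triangles (8 of 20):
  (v0,v11,v5) [--+] → (-1.09053, 0.167172, 0.9445)–(-0.257428, 1.00027, 0.9445)  len=1.1782
  (v0,v5,v1) [-+-] → (-0.257428, 1.00027, 0.9445)–(0.257428, 1.00027, 0.9445)  len=0.5149
  (v1,v5,v9) [-+-] → (0.257428, 1.00027, 0.9445)–(1.09053, 0.167172, 0.9445)  len=1.1782
  (v5,v11,v4) [+-+] → (-1.09053, 0.167172, 0.9445)–(-1.09053, -0.167172, 0.9445)  len=0.3343
  (v3,v9,v4) [--+] → (1.09053, -0.167172, 0.9445)–(0.257428, -1.00027, 0.9445)  len=1.1782
  (v3,v4,v2) [-+-] → (0.257428, -1.00027, 0.9445)–(-0.257428, -1.00027, 0.9445)  len=0.5149
  (v4,v9,v5) [+-+] → (1.09053, -0.167172, 0.9445)–(1.09053, 0.167172, 0.9445)  len=0.3343
  (v2,v4,v11) [-+-] → (-0.257428, -1.00027, 0.9445)–(-1.09053, -0.167172, 0.9445)  len=1.1782

Chained into 1 loop(s):
  loop 1: 8 segments, perimeter = 6.4111
Total perimeter = 6.411


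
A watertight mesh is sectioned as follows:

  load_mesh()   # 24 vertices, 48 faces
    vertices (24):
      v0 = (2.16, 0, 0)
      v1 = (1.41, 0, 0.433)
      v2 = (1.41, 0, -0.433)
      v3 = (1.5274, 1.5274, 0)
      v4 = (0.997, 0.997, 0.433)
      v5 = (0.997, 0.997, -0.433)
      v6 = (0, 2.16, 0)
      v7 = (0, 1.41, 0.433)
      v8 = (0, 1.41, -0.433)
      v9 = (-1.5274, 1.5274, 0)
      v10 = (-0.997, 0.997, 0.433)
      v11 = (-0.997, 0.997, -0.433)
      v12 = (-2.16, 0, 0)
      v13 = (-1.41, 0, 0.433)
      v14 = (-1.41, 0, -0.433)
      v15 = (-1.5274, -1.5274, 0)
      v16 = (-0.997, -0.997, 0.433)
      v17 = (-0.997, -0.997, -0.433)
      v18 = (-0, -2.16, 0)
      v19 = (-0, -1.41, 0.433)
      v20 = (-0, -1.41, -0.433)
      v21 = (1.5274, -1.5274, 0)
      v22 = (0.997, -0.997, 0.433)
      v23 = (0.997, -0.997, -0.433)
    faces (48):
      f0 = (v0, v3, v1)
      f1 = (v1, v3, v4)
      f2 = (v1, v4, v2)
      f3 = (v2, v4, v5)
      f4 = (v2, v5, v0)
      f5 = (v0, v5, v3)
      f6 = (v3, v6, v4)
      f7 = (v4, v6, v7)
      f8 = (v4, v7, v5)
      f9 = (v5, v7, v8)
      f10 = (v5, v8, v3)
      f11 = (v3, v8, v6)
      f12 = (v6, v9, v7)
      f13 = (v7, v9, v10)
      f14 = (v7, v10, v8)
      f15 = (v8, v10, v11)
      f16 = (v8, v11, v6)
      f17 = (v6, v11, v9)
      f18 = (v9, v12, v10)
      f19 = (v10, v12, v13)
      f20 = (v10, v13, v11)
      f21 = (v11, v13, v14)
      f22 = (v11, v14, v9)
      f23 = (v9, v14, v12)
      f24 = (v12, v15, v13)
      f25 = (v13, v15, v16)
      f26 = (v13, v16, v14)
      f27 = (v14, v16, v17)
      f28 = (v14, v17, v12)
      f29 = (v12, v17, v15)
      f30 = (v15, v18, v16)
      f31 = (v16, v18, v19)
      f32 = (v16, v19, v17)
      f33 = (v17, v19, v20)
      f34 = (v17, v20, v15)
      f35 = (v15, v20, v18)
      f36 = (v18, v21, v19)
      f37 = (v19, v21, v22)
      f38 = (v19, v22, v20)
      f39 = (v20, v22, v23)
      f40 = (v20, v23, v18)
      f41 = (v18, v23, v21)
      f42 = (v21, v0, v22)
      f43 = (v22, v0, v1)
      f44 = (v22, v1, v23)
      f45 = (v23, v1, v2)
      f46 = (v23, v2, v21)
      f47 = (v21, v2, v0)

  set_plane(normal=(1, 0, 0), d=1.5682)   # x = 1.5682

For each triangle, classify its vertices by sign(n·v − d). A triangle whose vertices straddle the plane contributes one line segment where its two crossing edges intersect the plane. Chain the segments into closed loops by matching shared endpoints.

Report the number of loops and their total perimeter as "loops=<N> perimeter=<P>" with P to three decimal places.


Straddling triangles (6 of 48):
  (v0,v3,v1) [+--] → (1.5682, 1.42889, 0)–(1.5682, 0, 0.341666)  len=1.4692
  (v2,v5,v0) [--+] → (1.5682, 0.50733, -0.220335)–(1.5682, 0, -0.341666)  len=0.5216
  (v0,v5,v3) [+--] → (1.5682, 0.50733, -0.220335)–(1.5682, 1.42889, 0)  len=0.9475
  (v21,v0,v22) [-+-] → (1.5682, -1.42889, 0)–(1.5682, -0.50733, 0.220335)  len=0.9475
  (v22,v0,v1) [-+-] → (1.5682, -0.50733, 0.220335)–(1.5682, 0, 0.341666)  len=0.5216
  (v21,v2,v0) [--+] → (1.5682, 0, -0.341666)–(1.5682, -1.42889, 0)  len=1.4692

Chained into 1 loop(s):
  loop 1: 6 segments, perimeter = 5.8767
Total perimeter = 5.877

loops=1 perimeter=5.877


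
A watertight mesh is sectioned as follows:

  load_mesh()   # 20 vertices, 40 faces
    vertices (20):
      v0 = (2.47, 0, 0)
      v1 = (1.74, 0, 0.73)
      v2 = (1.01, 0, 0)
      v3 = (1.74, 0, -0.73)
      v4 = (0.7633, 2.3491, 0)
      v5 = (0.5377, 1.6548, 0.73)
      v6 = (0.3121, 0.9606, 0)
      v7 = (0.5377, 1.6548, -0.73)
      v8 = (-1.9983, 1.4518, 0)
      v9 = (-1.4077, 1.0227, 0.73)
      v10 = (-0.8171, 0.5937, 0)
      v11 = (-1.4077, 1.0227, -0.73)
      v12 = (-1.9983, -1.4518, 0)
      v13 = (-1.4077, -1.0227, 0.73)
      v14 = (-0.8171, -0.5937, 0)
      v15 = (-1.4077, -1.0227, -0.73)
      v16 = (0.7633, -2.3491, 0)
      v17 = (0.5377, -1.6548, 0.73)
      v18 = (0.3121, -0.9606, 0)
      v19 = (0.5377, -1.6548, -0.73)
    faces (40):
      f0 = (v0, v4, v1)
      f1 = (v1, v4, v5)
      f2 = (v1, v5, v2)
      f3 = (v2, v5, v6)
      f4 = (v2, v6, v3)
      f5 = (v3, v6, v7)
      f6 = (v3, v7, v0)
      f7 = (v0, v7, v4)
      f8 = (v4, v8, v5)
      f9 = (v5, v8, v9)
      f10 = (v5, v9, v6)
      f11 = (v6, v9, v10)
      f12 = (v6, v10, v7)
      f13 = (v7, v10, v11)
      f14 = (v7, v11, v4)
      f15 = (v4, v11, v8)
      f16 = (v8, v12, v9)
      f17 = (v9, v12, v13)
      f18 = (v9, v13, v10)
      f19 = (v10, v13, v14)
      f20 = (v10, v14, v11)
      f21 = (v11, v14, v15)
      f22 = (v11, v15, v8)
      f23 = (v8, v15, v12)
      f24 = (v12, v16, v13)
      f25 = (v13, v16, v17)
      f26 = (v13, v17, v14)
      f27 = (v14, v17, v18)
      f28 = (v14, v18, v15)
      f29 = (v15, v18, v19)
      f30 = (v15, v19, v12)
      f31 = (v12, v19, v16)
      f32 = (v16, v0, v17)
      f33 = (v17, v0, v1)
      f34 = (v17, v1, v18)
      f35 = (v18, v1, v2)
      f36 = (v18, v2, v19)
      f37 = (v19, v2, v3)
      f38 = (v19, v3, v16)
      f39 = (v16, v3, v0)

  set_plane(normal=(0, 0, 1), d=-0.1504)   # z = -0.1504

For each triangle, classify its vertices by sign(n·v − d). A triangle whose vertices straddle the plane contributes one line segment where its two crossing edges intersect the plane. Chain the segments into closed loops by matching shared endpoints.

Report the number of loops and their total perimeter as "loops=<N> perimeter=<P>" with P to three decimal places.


loops=2 perimeter=20.455

Straddling triangles (20 of 40):
  (v2,v6,v3) [++-] → (0.606287, 0.76269, -0.1504)–(1.1604, 0, -0.1504)  len=0.9427
  (v3,v6,v7) [-+-] → (0.606287, 0.76269, -0.1504)–(0.35858, 1.10362, -0.1504)  len=0.4214
  (v3,v7,v0) [--+] → (2.07189, 0.340934, -0.1504)–(2.3196, 0, -0.1504)  len=0.4214
  (v0,v7,v4) [+-+] → (2.07189, 0.340934, -0.1504)–(0.71682, 2.20606, -0.1504)  len=2.3054
  (v6,v10,v7) [++-] → (-0.537974, 0.812316, -0.1504)–(0.35858, 1.10362, -0.1504)  len=0.9427
  (v7,v10,v11) [-+-] → (-0.537974, 0.812316, -0.1504)–(-0.93878, 0.682086, -0.1504)  len=0.4214
  (v7,v11,v4) [--+] → (0.316015, 2.07583, -0.1504)–(0.71682, 2.20606, -0.1504)  len=0.4214
  (v4,v11,v8) [+-+] → (0.316015, 2.07583, -0.1504)–(-1.87662, 1.36339, -0.1504)  len=2.3055
  (v10,v14,v11) [++-] → (-0.93878, -0.260677, -0.1504)–(-0.93878, 0.682086, -0.1504)  len=0.9428
  (v11,v14,v15) [-+-] → (-0.93878, -0.260677, -0.1504)–(-0.93878, -0.682086, -0.1504)  len=0.4214
  (v11,v15,v8) [--+] → (-1.87662, 0.941985, -0.1504)–(-1.87662, 1.36339, -0.1504)  len=0.4214
  (v8,v15,v12) [+-+] → (-1.87662, 0.941985, -0.1504)–(-1.87662, -1.36339, -0.1504)  len=2.3054
  (v14,v18,v15) [++-] → (-0.0422259, -0.973394, -0.1504)–(-0.93878, -0.682086, -0.1504)  len=0.9427
  (v15,v18,v19) [-+-] → (-0.0422259, -0.973394, -0.1504)–(0.35858, -1.10362, -0.1504)  len=0.4214
  (v15,v19,v12) [--+] → (-1.47581, -1.49362, -0.1504)–(-1.87662, -1.36339, -0.1504)  len=0.4214
  (v12,v19,v16) [+-+] → (-1.47581, -1.49362, -0.1504)–(0.71682, -2.20606, -0.1504)  len=2.3055
  (v18,v2,v19) [++-] → (0.912693, -0.340934, -0.1504)–(0.35858, -1.10362, -0.1504)  len=0.9427
  (v19,v2,v3) [-+-] → (0.912693, -0.340934, -0.1504)–(1.1604, 0, -0.1504)  len=0.4214
  (v19,v3,v16) [--+] → (0.964527, -1.86512, -0.1504)–(0.71682, -2.20606, -0.1504)  len=0.4214
  (v16,v3,v0) [+-+] → (0.964527, -1.86512, -0.1504)–(2.3196, 0, -0.1504)  len=2.3054

Chained into 2 loop(s):
  loop 1: 10 segments, perimeter = 6.8207
  loop 2: 10 segments, perimeter = 13.6343
Total perimeter = 20.455


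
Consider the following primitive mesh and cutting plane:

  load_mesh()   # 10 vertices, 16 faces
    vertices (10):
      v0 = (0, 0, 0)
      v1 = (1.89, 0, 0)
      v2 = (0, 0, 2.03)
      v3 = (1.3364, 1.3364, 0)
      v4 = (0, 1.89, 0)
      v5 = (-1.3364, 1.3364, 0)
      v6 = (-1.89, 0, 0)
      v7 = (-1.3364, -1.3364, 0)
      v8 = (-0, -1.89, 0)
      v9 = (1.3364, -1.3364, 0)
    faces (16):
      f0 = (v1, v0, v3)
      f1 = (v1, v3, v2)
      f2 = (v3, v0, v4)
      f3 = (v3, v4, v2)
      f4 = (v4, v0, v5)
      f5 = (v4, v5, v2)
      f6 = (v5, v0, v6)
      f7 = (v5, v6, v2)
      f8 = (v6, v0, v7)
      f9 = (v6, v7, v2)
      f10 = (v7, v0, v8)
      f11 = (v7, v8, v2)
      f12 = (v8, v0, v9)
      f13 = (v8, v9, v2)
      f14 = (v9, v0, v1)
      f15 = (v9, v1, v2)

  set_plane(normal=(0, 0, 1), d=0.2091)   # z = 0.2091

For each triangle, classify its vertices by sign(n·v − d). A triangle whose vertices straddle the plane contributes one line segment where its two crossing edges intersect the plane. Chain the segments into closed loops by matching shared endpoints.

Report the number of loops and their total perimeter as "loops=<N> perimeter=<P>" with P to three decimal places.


Straddling triangles (8 of 16):
  (v1,v3,v2) [--+] → (1.19874, 1.19874, 0.2091)–(1.69532, 0, 0.2091)  len=1.2975
  (v3,v4,v2) [--+] → (0, 1.69532, 0.2091)–(1.19874, 1.19874, 0.2091)  len=1.2975
  (v4,v5,v2) [--+] → (-1.19874, 1.19874, 0.2091)–(0, 1.69532, 0.2091)  len=1.2975
  (v5,v6,v2) [--+] → (-1.69532, 0, 0.2091)–(-1.19874, 1.19874, 0.2091)  len=1.2975
  (v6,v7,v2) [--+] → (-1.19874, -1.19874, 0.2091)–(-1.69532, 0, 0.2091)  len=1.2975
  (v7,v8,v2) [--+] → (0, -1.69532, 0.2091)–(-1.19874, -1.19874, 0.2091)  len=1.2975
  (v8,v9,v2) [--+] → (1.19874, -1.19874, 0.2091)–(0, -1.69532, 0.2091)  len=1.2975
  (v9,v1,v2) [--+] → (1.69532, 0, 0.2091)–(1.19874, -1.19874, 0.2091)  len=1.2975

Chained into 1 loop(s):
  loop 1: 8 segments, perimeter = 10.3802
Total perimeter = 10.380

loops=1 perimeter=10.380


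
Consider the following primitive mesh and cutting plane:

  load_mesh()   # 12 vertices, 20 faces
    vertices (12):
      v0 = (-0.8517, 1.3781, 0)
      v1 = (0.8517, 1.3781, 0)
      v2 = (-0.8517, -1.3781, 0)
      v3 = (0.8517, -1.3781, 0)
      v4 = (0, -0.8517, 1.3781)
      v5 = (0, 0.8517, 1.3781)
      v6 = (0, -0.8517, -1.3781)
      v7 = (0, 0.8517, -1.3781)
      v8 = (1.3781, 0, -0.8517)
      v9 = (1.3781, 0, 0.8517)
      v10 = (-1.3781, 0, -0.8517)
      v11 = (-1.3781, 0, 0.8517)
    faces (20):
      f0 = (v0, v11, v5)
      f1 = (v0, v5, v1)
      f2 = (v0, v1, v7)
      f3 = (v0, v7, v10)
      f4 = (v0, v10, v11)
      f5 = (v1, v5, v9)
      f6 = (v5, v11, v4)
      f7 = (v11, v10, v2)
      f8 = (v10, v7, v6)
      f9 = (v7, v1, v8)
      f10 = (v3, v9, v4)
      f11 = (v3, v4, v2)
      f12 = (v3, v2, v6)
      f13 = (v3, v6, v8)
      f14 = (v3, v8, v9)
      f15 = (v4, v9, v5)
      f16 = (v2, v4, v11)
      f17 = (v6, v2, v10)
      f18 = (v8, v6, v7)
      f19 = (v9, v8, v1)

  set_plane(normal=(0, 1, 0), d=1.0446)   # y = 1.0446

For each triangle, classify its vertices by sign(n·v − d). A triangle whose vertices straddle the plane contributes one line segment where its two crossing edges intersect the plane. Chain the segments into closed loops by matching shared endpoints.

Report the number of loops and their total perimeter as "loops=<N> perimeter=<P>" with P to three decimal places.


Straddling triangles (8 of 20):
  (v0,v11,v5) [+--] → (-0.979089, 1.0446, 0.206111)–(-0.312107, 1.0446, 0.873093)  len=0.9433
  (v0,v5,v1) [+-+] → (-0.312107, 1.0446, 0.873093)–(0.312107, 1.0446, 0.873093)  len=0.6242
  (v0,v1,v7) [++-] → (0.312107, 1.0446, -0.873093)–(-0.312107, 1.0446, -0.873093)  len=0.6242
  (v0,v7,v10) [+--] → (-0.312107, 1.0446, -0.873093)–(-0.979089, 1.0446, -0.206111)  len=0.9433
  (v0,v10,v11) [+--] → (-0.979089, 1.0446, -0.206111)–(-0.979089, 1.0446, 0.206111)  len=0.4122
  (v1,v5,v9) [+--] → (0.312107, 1.0446, 0.873093)–(0.979089, 1.0446, 0.206111)  len=0.9433
  (v7,v1,v8) [-+-] → (0.312107, 1.0446, -0.873093)–(0.979089, 1.0446, -0.206111)  len=0.9433
  (v9,v8,v1) [--+] → (0.979089, 1.0446, -0.206111)–(0.979089, 1.0446, 0.206111)  len=0.4122

Chained into 1 loop(s):
  loop 1: 8 segments, perimeter = 5.8459
Total perimeter = 5.846

loops=1 perimeter=5.846


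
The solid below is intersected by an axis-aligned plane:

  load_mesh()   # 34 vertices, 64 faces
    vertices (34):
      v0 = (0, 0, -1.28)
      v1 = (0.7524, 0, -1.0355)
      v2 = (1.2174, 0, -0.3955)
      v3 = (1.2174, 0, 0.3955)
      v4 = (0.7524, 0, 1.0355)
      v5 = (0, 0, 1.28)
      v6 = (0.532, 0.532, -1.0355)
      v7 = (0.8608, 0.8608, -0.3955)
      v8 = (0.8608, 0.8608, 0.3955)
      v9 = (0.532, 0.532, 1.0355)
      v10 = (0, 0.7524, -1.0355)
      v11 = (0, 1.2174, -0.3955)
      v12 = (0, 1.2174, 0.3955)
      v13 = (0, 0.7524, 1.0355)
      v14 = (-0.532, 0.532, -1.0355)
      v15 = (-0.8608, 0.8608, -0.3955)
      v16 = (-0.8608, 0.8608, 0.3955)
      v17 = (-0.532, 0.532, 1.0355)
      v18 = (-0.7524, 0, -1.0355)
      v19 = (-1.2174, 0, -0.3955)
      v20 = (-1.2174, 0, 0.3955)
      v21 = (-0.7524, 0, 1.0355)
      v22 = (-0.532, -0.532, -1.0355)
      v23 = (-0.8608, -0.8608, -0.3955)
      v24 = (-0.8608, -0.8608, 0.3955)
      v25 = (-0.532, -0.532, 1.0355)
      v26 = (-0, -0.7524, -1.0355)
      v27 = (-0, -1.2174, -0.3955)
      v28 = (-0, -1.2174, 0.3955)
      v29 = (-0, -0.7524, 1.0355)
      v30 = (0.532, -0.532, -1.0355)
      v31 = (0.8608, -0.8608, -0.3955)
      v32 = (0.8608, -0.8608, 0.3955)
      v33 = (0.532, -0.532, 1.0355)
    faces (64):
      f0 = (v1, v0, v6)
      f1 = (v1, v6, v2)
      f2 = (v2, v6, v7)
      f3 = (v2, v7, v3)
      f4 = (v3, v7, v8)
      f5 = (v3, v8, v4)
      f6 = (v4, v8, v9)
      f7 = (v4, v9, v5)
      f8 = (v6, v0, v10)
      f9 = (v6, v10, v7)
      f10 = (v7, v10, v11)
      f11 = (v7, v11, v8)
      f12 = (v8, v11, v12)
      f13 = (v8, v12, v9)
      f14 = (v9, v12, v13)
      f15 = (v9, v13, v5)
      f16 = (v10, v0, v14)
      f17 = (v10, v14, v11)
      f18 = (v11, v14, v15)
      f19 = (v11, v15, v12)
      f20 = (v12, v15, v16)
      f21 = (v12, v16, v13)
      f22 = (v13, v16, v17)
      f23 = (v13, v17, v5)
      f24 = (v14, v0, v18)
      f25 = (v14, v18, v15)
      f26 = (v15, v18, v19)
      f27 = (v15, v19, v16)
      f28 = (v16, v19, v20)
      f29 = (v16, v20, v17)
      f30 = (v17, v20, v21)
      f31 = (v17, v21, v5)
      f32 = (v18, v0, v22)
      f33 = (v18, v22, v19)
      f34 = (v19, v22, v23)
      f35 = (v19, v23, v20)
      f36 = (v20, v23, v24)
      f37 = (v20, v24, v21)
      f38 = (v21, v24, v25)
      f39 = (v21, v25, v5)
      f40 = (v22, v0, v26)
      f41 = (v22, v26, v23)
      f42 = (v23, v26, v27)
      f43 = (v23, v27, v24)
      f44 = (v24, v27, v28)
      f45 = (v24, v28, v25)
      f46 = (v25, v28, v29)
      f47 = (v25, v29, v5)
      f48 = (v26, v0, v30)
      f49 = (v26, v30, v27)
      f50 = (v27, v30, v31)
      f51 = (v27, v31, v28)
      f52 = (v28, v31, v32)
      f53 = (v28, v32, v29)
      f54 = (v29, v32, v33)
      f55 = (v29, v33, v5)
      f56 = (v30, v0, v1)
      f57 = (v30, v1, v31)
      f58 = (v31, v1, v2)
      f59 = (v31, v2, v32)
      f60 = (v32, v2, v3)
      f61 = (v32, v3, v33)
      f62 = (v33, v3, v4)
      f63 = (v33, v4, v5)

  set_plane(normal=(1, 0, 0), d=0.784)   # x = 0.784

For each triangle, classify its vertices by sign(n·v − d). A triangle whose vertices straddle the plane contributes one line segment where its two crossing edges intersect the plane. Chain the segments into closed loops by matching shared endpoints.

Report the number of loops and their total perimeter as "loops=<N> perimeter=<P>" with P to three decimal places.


loops=1 perimeter=5.931

Straddling triangles (18 of 64):
  (v1,v6,v2) [--+] → (0.784, 0.3364, -0.800192)–(0.784, 0, -0.992008)  len=0.3872
  (v2,v6,v7) [+-+] → (0.784, 0.3364, -0.800192)–(0.784, 0.784, -0.544989)  len=0.5152
  (v3,v8,v4) [++-] → (0.784, 0.250934, 0.848932)–(0.784, 0, 0.992008)  len=0.2889
  (v4,v8,v9) [-+-] → (0.784, 0.250934, 0.848932)–(0.784, 0.784, 0.544989)  len=0.6136
  (v6,v10,v7) [--+] → (0.784, 0.851129, -0.4526)–(0.784, 0.784, -0.544989)  len=0.1142
  (v7,v10,v11) [+--] → (0.784, 0.851129, -0.4526)–(0.784, 0.892616, -0.3955)  len=0.0706
  (v7,v11,v8) [+-+] → (0.784, 0.892616, -0.3955)–(0.784, 0.892616, 0.324928)  len=0.7204
  (v8,v11,v12) [+--] → (0.784, 0.892616, 0.324928)–(0.784, 0.892616, 0.3955)  len=0.0706
  (v8,v12,v9) [+--] → (0.784, 0.892616, 0.3955)–(0.784, 0.784, 0.544989)  len=0.1848
  (v27,v30,v31) [--+] → (0.784, -0.784, -0.544989)–(0.784, -0.892616, -0.3955)  len=0.1848
  (v27,v31,v28) [-+-] → (0.784, -0.892616, -0.3955)–(0.784, -0.892616, -0.324928)  len=0.0706
  (v28,v31,v32) [-++] → (0.784, -0.892616, -0.324928)–(0.784, -0.892616, 0.3955)  len=0.7204
  (v28,v32,v29) [-+-] → (0.784, -0.892616, 0.3955)–(0.784, -0.851129, 0.4526)  len=0.0706
  (v29,v32,v33) [-+-] → (0.784, -0.851129, 0.4526)–(0.784, -0.784, 0.544989)  len=0.1142
  (v30,v1,v31) [--+] → (0.784, -0.250934, -0.848932)–(0.784, -0.784, -0.544989)  len=0.6136
  (v31,v1,v2) [+-+] → (0.784, -0.250934, -0.848932)–(0.784, 0, -0.992008)  len=0.2889
  (v32,v3,v33) [++-] → (0.784, -0.3364, 0.800192)–(0.784, -0.784, 0.544989)  len=0.5152
  (v33,v3,v4) [-+-] → (0.784, -0.3364, 0.800192)–(0.784, 0, 0.992008)  len=0.3872

Chained into 1 loop(s):
  loop 1: 18 segments, perimeter = 5.9311
Total perimeter = 5.931


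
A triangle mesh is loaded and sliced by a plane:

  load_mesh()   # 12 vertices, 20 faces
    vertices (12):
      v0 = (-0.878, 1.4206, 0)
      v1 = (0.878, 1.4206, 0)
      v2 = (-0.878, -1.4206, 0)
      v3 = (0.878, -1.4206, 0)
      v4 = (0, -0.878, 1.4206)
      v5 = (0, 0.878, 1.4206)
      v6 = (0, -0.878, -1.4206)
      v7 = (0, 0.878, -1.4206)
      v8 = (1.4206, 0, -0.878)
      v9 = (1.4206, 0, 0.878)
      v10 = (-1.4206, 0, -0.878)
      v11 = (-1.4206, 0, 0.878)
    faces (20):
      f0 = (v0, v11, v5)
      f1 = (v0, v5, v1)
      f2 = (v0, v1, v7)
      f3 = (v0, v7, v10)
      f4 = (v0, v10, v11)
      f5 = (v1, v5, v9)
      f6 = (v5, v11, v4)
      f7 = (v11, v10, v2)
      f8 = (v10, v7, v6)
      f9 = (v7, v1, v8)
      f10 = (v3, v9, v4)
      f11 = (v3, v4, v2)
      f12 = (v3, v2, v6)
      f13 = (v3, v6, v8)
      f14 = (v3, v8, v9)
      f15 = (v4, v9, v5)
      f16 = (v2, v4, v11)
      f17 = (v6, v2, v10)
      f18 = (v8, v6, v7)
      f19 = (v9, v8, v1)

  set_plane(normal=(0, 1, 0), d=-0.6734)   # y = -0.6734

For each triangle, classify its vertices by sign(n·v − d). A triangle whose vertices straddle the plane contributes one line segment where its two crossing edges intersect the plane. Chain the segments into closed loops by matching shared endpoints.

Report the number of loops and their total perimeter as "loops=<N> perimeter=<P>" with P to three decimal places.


Straddling triangles (10 of 20):
  (v5,v11,v4) [++-] → (-0.331042, -0.6734, 1.29416)–(0, -0.6734, 1.4206)  len=0.3544
  (v11,v10,v2) [++-] → (-1.16339, -0.6734, -0.461806)–(-1.16339, -0.6734, 0.461806)  len=0.9236
  (v10,v7,v6) [++-] → (0, -0.6734, -1.4206)–(-0.331042, -0.6734, -1.29416)  len=0.3544
  (v3,v9,v4) [-+-] → (1.16339, -0.6734, 0.461806)–(0.331042, -0.6734, 1.29416)  len=1.1771
  (v3,v6,v8) [--+] → (0.331042, -0.6734, -1.29416)–(1.16339, -0.6734, -0.461806)  len=1.1771
  (v3,v8,v9) [-++] → (1.16339, -0.6734, -0.461806)–(1.16339, -0.6734, 0.461806)  len=0.9236
  (v4,v9,v5) [-++] → (0.331042, -0.6734, 1.29416)–(0, -0.6734, 1.4206)  len=0.3544
  (v2,v4,v11) [--+] → (-0.331042, -0.6734, 1.29416)–(-1.16339, -0.6734, 0.461806)  len=1.1771
  (v6,v2,v10) [--+] → (-1.16339, -0.6734, -0.461806)–(-0.331042, -0.6734, -1.29416)  len=1.1771
  (v8,v6,v7) [+-+] → (0.331042, -0.6734, -1.29416)–(0, -0.6734, -1.4206)  len=0.3544

Chained into 1 loop(s):
  loop 1: 10 segments, perimeter = 7.9732
Total perimeter = 7.973

loops=1 perimeter=7.973


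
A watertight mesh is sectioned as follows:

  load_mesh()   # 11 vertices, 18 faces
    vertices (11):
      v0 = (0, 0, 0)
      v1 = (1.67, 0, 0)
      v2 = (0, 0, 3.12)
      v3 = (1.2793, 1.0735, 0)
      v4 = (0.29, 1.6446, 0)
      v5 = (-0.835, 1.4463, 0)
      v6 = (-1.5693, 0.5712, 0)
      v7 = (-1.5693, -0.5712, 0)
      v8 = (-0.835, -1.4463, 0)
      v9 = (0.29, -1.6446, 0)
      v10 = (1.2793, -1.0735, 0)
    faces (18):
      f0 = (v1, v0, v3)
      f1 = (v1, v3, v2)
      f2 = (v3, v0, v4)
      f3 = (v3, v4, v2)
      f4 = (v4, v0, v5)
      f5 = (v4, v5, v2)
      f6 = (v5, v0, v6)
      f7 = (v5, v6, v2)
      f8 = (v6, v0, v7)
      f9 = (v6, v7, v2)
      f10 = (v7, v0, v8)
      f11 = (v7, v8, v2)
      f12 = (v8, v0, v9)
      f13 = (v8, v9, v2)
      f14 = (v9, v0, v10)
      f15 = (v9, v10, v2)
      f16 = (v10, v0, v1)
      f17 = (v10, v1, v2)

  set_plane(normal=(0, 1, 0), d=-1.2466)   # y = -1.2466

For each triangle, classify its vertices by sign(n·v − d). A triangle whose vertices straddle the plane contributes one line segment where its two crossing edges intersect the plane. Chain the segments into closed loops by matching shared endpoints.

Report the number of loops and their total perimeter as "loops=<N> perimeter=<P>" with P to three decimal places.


Straddling triangles (6 of 18):
  (v7,v0,v8) [++-] → (-0.719706, -1.2466, 0)–(-1.00257, -1.2466, 0)  len=0.2829
  (v7,v8,v2) [+-+] → (-1.00257, -1.2466, 0)–(-0.719706, -1.2466, 0.430799)  len=0.5154
  (v8,v0,v9) [-+-] → (-0.719706, -1.2466, 0)–(0.219819, -1.2466, 0)  len=0.9395
  (v8,v9,v2) [--+] → (0.219819, -1.2466, 0.755053)–(-0.719706, -1.2466, 0.430799)  len=0.9939
  (v9,v0,v10) [-++] → (0.219819, -1.2466, 0)–(0.979444, -1.2466, 0)  len=0.7596
  (v9,v10,v2) [-++] → (0.979444, -1.2466, 0)–(0.219819, -1.2466, 0.755053)  len=1.0710

Chained into 1 loop(s):
  loop 1: 6 segments, perimeter = 4.5623
Total perimeter = 4.562

loops=1 perimeter=4.562


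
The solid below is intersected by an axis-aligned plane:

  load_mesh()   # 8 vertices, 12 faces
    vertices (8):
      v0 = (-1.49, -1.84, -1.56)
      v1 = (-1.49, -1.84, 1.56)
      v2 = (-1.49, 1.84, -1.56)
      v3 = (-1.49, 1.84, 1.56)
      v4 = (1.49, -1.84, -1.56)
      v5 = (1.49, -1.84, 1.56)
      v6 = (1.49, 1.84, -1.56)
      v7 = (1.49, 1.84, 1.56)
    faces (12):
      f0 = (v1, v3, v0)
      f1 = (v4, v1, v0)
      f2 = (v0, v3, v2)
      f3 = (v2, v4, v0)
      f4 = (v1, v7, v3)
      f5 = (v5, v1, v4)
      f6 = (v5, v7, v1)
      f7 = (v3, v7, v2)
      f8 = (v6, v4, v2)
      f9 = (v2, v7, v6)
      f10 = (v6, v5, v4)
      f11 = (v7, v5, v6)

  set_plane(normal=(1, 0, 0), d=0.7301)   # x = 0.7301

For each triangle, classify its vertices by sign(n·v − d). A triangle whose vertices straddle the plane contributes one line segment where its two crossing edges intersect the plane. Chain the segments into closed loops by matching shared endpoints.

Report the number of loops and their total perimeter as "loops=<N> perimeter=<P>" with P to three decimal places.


loops=1 perimeter=13.600

Straddling triangles (8 of 12):
  (v4,v1,v0) [+--] → (0.7301, -1.84, -0.7644)–(0.7301, -1.84, -1.56)  len=0.7956
  (v2,v4,v0) [-+-] → (0.7301, -0.9016, -1.56)–(0.7301, -1.84, -1.56)  len=0.9384
  (v1,v7,v3) [-+-] → (0.7301, 0.9016, 1.56)–(0.7301, 1.84, 1.56)  len=0.9384
  (v5,v1,v4) [+-+] → (0.7301, -1.84, 1.56)–(0.7301, -1.84, -0.7644)  len=2.3244
  (v5,v7,v1) [++-] → (0.7301, 0.9016, 1.56)–(0.7301, -1.84, 1.56)  len=2.7416
  (v3,v7,v2) [-+-] → (0.7301, 1.84, 1.56)–(0.7301, 1.84, 0.7644)  len=0.7956
  (v6,v4,v2) [++-] → (0.7301, -0.9016, -1.56)–(0.7301, 1.84, -1.56)  len=2.7416
  (v2,v7,v6) [-++] → (0.7301, 1.84, 0.7644)–(0.7301, 1.84, -1.56)  len=2.3244

Chained into 1 loop(s):
  loop 1: 8 segments, perimeter = 13.6000
Total perimeter = 13.600


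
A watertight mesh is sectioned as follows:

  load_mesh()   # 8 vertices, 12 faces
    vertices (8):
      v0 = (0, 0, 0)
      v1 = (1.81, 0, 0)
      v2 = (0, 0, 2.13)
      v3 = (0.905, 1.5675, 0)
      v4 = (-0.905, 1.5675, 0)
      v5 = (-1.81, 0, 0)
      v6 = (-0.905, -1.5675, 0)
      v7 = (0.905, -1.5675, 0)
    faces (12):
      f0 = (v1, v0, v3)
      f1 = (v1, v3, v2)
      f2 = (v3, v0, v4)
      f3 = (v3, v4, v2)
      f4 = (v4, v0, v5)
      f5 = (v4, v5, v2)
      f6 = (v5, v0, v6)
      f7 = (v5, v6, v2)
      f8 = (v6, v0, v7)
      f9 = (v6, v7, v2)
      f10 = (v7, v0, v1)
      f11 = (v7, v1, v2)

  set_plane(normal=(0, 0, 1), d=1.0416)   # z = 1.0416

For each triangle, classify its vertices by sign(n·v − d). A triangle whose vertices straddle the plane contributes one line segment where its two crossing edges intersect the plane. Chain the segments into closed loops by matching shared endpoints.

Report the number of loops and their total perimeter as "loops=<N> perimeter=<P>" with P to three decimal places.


Straddling triangles (6 of 12):
  (v1,v3,v2) [--+] → (0.462442, 0.80097, 1.0416)–(0.924885, 0, 1.0416)  len=0.9249
  (v3,v4,v2) [--+] → (-0.462442, 0.80097, 1.0416)–(0.462442, 0.80097, 1.0416)  len=0.9249
  (v4,v5,v2) [--+] → (-0.924885, 0, 1.0416)–(-0.462442, 0.80097, 1.0416)  len=0.9249
  (v5,v6,v2) [--+] → (-0.462442, -0.80097, 1.0416)–(-0.924885, 0, 1.0416)  len=0.9249
  (v6,v7,v2) [--+] → (0.462442, -0.80097, 1.0416)–(-0.462442, -0.80097, 1.0416)  len=0.9249
  (v7,v1,v2) [--+] → (0.924885, 0, 1.0416)–(0.462442, -0.80097, 1.0416)  len=0.9249

Chained into 1 loop(s):
  loop 1: 6 segments, perimeter = 5.5493
Total perimeter = 5.549

loops=1 perimeter=5.549
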